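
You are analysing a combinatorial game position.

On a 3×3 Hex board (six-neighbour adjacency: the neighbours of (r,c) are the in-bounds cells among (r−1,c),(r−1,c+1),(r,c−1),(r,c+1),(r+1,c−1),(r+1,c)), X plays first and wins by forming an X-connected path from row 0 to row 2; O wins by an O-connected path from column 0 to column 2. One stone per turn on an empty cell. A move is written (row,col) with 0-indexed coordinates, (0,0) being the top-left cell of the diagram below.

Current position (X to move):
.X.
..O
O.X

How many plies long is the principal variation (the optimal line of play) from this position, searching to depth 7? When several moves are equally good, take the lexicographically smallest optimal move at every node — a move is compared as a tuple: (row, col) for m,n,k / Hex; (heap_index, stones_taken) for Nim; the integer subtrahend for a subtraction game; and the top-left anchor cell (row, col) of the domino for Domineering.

PV length from [.X./..O/O.X]: 4 plies

[.X./..O/O.X] X move#1: (0,0):-1/XX./..O/O.X*, (0,2):-1/.XX/..O/O.X, (1,0):-1/.X./X.O/O.X, (1,1):-1/.X./.XO/O.X, (2,1):-1/.X./..O/OXX
[XX./..O/O.X] O move#2: (0,2):+1/XXO/..O/O.X*, (1,0):+1/XX./O.O/O.X, (1,1):+1/XX./.OO/O.X, (2,1):+1/XX./..O/OOX
[XXO/..O/O.X] X move#3: (1,0):-1/XXO/X.O/O.X*, (1,1):-1/XXO/.XO/O.X, (2,1):-1/XXO/..O/OXX
[XXO/X.O/O.X] O move#4: (1,1):+1/XXO/XOO/O.X*, (2,1):+1/XXO/X.O/OOX
[XXO/XOO/O.X] end (terminal -1, X#5); searched .X./..O/O.X to 7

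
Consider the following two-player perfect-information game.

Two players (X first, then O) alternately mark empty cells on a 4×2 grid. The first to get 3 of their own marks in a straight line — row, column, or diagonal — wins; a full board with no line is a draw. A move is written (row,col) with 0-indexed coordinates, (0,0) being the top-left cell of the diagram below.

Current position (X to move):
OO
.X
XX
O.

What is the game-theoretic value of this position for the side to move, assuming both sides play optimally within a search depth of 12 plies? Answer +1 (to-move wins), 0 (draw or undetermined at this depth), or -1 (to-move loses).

value(OO/.X/XX/O., X) = +1

p1 X@[OO/.X/XX/O.]: (1,0)[OO/XX/XX/O.]+0 (3,1)[OO/.X/XX/OX]+1*
p2 O@[OO/.X/XX/OX] terminal -1; root [OO/.X/XX/O.] d12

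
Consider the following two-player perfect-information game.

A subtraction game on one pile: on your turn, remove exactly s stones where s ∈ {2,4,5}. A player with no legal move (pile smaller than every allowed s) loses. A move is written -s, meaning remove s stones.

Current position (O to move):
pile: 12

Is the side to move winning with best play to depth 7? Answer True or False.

O winning at [12]: True

[12] O move#1: -2:-1/10, -4:+1/8*, -5:+1/7
[8] X move#2: -2:-1/6*, -4:-1/4, -5:-1/3
[6] O move#3: -2:-1/4, -4:-1/2, -5:+1/1*
[1] end (terminal -1, X#4); searched 12 to 7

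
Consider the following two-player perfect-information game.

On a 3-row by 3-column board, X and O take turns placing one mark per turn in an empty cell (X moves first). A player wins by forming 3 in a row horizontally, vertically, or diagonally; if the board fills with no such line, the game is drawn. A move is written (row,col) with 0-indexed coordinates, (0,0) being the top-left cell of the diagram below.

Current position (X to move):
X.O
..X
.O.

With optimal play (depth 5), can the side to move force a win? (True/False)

X winning at [X.O/..X/.O.]: True

p1 X@[X.O/..X/.O.]: (0,1)[XXO/..X/.O.]-1 (1,0)[X.O/X.X/.O.]+1* (1,1)[X.O/.XX/.O.]+1 (2,0)[X.O/..X/XO.]+0 (2,2)[X.O/..X/.OX]-1
p2 O@[X.O/X.X/.O.]: (0,1)[XOO/X.X/.O.]-1* (1,1)[X.O/XOX/.O.]-1 (2,0)[X.O/X.X/OO.]-1 (2,2)[X.O/X.X/.OO]-1
p3 X@[XOO/X.X/.O.]: (1,1)[XOO/XXX/.O.]+1* (2,0)[XOO/X.X/XO.]+1 (2,2)[XOO/X.X/.OX]-1
p4 O@[XOO/XXX/.O.] terminal -1; root [X.O/..X/.O.] d5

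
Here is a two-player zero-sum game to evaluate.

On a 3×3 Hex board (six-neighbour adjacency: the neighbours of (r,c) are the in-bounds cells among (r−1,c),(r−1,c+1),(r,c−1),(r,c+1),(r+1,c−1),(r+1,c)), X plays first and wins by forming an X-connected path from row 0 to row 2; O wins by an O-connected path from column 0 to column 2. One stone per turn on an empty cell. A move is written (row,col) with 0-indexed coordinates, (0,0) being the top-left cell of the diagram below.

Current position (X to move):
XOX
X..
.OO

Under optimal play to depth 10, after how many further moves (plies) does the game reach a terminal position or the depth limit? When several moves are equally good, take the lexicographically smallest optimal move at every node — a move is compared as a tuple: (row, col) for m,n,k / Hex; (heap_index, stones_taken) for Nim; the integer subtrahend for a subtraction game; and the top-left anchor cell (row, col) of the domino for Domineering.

PV length from [XOX/X../.OO]: 1 ply

p1 X@[XOX/X../.OO]: (1,1)[XOX/XX./.OO]-1 (1,2)[XOX/X.X/.OO]-1 (2,0)[XOX/X../XOO]+1*
p2 O@[XOX/X../XOO] terminal -1; root [XOX/X../.OO] d10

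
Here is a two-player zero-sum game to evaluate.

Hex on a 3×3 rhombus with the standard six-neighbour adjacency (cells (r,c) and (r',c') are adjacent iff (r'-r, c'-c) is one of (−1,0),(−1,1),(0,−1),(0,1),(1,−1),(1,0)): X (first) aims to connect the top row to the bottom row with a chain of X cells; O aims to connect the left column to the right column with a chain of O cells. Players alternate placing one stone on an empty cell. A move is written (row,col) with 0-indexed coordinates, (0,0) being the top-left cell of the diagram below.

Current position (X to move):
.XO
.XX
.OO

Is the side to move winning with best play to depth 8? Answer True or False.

p1 X@[.XO/.XX/.OO]: (0,0)[XXO/.XX/.OO]-1 (1,0)[.XO/XXX/.OO]-1 (2,0)[.XO/.XX/XOO]+1*
p2 O@[.XO/.XX/XOO] terminal -1; root [.XO/.XX/.OO] d8

X winning at [.XO/.XX/.OO]: True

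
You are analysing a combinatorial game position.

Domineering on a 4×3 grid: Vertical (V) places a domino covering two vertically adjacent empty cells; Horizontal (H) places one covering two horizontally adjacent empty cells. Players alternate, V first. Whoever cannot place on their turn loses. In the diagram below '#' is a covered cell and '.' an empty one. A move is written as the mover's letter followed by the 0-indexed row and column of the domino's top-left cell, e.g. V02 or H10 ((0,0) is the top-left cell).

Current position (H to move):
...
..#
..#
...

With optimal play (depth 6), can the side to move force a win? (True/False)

H winning at [.../..#/..#/...]: False

ply 1, H at .../..#/..#/... | H00=-1→##./..#/..#/...*; H01=-1→.##/..#/..#/...; H10=-1→.../###/..#/...; H20=-1→.../..#/###/...; H30=-1→.../..#/..#/##.; H31=-1→.../..#/..#/.##
ply 2, V at ##./..#/..#/... | V10=+1→##./#.#/#.#/...*; V11=+1→##./.##/.##/...; V20=+1→##./..#/#.#/#..; V21=+1→##./..#/.##/.#.
ply 3, H at ##./#.#/#.#/... | H30=-1→##./#.#/#.#/##.*; H31=-1→##./#.#/#.#/.##
ply 4, V at ##./#.#/#.#/##. | V11=+1→##./###/###/##.*
ply 5: ##./###/###/##. is terminal -1 (H); from .../..#/..#/... depth 6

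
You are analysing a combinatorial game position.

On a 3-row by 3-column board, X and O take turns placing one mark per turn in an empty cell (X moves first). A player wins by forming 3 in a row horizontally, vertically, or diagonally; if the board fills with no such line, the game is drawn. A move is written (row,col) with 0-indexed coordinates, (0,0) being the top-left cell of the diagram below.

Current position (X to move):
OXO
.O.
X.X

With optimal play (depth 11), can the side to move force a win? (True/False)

X winning at [OXO/.O./X.X]: True

p1 X@[OXO/.O./X.X]: (1,0)[OXO/XO./X.X]+0 (1,2)[OXO/.OX/X.X]+0 (2,1)[OXO/.O./XXX]+1*
p2 O@[OXO/.O./XXX] terminal -1; root [OXO/.O./X.X] d11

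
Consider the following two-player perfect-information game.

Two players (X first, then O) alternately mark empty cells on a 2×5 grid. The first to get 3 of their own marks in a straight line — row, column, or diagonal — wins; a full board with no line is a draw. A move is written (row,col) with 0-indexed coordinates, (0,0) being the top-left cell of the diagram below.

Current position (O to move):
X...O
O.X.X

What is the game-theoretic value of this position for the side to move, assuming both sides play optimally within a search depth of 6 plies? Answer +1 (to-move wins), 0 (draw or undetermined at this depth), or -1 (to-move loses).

p1 O@[X...O/O.X.X]: (0,1)[XO..O/O.X.X]-1 (0,2)[X.O.O/O.X.X]-1 (0,3)[X..OO/O.X.X]-1 (1,1)[X...O/OOX.X]-1 (1,3)[X...O/O.XOX]+0*
p2 X@[X...O/O.XOX]: (0,1)[XX..O/O.XOX]+0* (0,2)[X.X.O/O.XOX]+0 (0,3)[X..XO/O.XOX]+0 (1,1)[X...O/OXXOX]+0
p3 O@[XX..O/O.XOX]: (0,2)[XXO.O/O.XOX]+0* (0,3)[XX.OO/O.XOX]-1 (1,1)[XX..O/OOXOX]-1
p4 X@[XXO.O/O.XOX]: (0,3)[XXOXO/O.XOX]+0* (1,1)[XXO.O/OXXOX]-1
p5 O@[XXOXO/O.XOX]: (1,1)[XXOXO/OOXOX]+0*
p6 X@[XXOXO/OOXOX] terminal +0; root [X...O/O.X.X] d6

value(X...O/O.X.X, O) = 0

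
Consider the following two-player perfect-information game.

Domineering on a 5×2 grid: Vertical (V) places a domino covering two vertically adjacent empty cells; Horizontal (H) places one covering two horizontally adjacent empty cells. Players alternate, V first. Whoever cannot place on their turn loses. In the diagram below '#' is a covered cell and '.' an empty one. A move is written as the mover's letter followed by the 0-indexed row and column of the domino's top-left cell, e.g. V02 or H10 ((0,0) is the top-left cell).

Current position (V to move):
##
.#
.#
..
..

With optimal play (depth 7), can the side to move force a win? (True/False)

[##/.#/.#/../..] V move#1: V10:-1/##/##/##/../.., V20:-1/##/.#/##/#./.., V30:+1/##/.#/.#/#./#.*, V31:+1/##/.#/.#/.#/.#
[##/.#/.#/#./#.] end (terminal -1, H#2); searched ##/.#/.#/../.. to 7

V winning at [##/.#/.#/../..]: True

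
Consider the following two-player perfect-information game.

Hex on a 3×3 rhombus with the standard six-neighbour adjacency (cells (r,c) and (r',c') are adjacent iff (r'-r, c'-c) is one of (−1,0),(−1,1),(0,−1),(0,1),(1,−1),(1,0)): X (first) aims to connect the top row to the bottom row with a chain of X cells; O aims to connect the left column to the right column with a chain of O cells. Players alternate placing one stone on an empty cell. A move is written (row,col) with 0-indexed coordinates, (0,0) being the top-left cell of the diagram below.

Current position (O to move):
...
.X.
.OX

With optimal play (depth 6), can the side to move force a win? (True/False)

O winning at [.../.X./.OX]: False

[.../.X./.OX] O move#1: (0,0):-1/O../.X./.OX*, (0,1):-1/.O./.X./.OX, (0,2):-1/..O/.X./.OX, (1,0):-1/.../OX./.OX, (1,2):-1/.../.XO/.OX, (2,0):-1/.../.X./OOX
[O../.X./.OX] X move#2: (0,1):+1/OX./.X./.OX*, (0,2):+1/O.X/.X./.OX, (1,0):+1/O../XX./.OX, (1,2):+1/O../.XX/.OX, (2,0):+1/O../.X./XOX
[OX./.X./.OX] O move#3: (0,2):-1/OXO/.X./.OX*, (1,0):-1/OX./OX./.OX, (1,2):-1/OX./.XO/.OX, (2,0):-1/OX./.X./OOX
[OXO/.X./.OX] X move#4: (1,0):+1/OXO/XX./.OX*, (1,2):+1/OXO/.XX/.OX, (2,0):+1/OXO/.X./XOX
[OXO/XX./.OX] O move#5: (1,2):-1/OXO/XXO/.OX*, (2,0):-1/OXO/XX./OOX
[OXO/XXO/.OX] X move#6: (2,0):+1/OXO/XXO/XOX*
[OXO/XXO/XOX] end (terminal -1, O#7); searched .../.X./.OX to 6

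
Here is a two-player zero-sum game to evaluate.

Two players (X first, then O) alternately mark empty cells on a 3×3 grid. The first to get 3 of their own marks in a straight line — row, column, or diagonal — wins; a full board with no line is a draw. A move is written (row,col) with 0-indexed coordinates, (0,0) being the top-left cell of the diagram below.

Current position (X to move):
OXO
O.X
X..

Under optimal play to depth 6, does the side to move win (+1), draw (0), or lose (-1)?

value(OXO/O.X/X.., X) = +1

p1 X@[OXO/O.X/X..]: (1,1)[OXO/OXX/X..]+0 (2,1)[OXO/O.X/XX.]+1* (2,2)[OXO/O.X/X.X]+0
p2 O@[OXO/O.X/XX.]: (1,1)[OXO/OOX/XX.]-1* (2,2)[OXO/O.X/XXO]-1
p3 X@[OXO/OOX/XX.]: (2,2)[OXO/OOX/XXX]+1*
p4 O@[OXO/OOX/XXX] terminal -1; root [OXO/O.X/X..] d6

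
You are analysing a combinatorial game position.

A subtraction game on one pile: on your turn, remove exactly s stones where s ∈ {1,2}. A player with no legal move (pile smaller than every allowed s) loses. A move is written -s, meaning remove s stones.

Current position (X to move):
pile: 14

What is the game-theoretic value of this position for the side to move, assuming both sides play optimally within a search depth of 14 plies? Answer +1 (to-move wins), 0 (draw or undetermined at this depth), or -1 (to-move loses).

p1 X@[14]: -1[13]-1 -2[12]+1*
p2 O@[12]: -1[11]-1* -2[10]-1
p3 X@[11]: -1[10]-1 -2[9]+1*
p4 O@[9]: -1[8]-1* -2[7]-1
p5 X@[8]: -1[7]-1 -2[6]+1*
p6 O@[6]: -1[5]-1* -2[4]-1
p7 X@[5]: -1[4]-1 -2[3]+1*
p8 O@[3]: -1[2]-1* -2[1]-1
p9 X@[2]: -1[1]-1 -2[0]+1*
p10 O@[0] terminal -1; root [14] d14

value(14, X) = +1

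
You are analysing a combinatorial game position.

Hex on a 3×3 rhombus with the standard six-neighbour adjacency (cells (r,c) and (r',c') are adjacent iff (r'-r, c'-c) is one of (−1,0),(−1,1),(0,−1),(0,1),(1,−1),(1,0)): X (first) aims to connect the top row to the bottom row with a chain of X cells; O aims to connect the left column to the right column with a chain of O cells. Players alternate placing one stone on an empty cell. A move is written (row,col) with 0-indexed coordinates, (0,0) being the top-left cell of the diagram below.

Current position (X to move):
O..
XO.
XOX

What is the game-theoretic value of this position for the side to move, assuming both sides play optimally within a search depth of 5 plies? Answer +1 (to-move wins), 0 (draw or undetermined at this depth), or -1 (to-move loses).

p1 X@[O../XO./XOX]: (0,1)[OX./XO./XOX]+1* (0,2)[O.X/XO./XOX]+1 (1,2)[O../XOX/XOX]+1
p2 O@[OX./XO./XOX] terminal -1; root [O../XO./XOX] d5

value(O../XO./XOX, X) = +1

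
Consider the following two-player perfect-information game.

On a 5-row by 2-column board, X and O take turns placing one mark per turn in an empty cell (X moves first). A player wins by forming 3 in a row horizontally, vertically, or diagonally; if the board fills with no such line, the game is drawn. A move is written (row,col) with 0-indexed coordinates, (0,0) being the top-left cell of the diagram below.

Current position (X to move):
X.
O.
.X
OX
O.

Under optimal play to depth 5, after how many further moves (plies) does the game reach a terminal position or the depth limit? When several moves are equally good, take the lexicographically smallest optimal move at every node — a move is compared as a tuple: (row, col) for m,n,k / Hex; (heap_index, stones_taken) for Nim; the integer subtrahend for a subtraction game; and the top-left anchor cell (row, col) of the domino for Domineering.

ply 1, X at X./O./.X/OX/O. | (0,1)=-1→XX/O./.X/OX/O.; (1,1)=+1→X./OX/.X/OX/O.*; (2,0)=+1→X./O./XX/OX/O.; (4,1)=+1→X./O./.X/OX/OX
ply 2: X./OX/.X/OX/O. is terminal -1 (O); from X./O./.X/OX/O. depth 5

PV length from [X./O./.X/OX/O.]: 1 ply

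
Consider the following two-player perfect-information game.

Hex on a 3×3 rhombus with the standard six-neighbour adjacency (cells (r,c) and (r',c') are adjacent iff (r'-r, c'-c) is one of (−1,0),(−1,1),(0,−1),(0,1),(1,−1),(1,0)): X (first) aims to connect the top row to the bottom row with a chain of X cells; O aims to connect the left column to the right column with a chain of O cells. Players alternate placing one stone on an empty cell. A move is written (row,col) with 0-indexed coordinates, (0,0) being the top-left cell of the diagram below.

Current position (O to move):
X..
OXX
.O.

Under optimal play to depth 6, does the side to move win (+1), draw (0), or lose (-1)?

p1 O@[X../OXX/.O.]: (0,1)[XO./OXX/.O.]-1* (0,2)[X.O/OXX/.O.]-1 (2,0)[X../OXX/OO.]-1 (2,2)[X../OXX/.OO]-1
p2 X@[XO./OXX/.O.]: (0,2)[XOX/OXX/.O.]+1* (2,0)[XO./OXX/XO.]-1 (2,2)[XO./OXX/.OX]-1
p3 O@[XOX/OXX/.O.]: (2,0)[XOX/OXX/OO.]-1* (2,2)[XOX/OXX/.OO]-1
p4 X@[XOX/OXX/OO.]: (2,2)[XOX/OXX/OOX]+1*
p5 O@[XOX/OXX/OOX] terminal -1; root [X../OXX/.O.] d6

value(X../OXX/.O., O) = -1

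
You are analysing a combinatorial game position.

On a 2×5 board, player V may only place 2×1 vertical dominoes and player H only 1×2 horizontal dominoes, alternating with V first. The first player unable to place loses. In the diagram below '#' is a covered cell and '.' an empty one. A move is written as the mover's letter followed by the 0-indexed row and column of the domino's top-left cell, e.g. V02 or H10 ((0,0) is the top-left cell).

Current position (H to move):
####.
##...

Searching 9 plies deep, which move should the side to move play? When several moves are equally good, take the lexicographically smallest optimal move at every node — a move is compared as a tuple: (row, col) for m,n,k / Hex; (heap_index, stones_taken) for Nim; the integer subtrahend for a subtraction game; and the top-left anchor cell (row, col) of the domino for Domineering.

H's best at [####./##...]: H13

p1 H@[####./##...]: H12[####./####.]-1 H13[####./##.##]+1*
p2 V@[####./##.##] terminal -1; root [####./##...] d9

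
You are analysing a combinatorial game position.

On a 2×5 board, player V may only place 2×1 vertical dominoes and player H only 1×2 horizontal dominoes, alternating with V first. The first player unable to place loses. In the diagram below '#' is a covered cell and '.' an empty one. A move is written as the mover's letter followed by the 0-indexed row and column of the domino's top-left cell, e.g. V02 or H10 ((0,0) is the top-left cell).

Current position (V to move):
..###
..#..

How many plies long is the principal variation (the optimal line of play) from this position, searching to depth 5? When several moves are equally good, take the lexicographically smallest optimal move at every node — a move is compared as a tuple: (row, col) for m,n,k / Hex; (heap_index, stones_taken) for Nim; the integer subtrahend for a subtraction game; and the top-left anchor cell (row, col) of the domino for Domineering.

PV length from [..###/..#..]: 3 plies

[..###/..#..] V move#1: V00:+1/#.###/#.#..*, V01:+1/.####/.##..
[#.###/#.#..] H move#2: H13:-1/#.###/#.###*
[#.###/#.###] V move#3: V01:+1/#####/#####*
[#####/#####] end (terminal -1, H#4); searched ..###/..#.. to 5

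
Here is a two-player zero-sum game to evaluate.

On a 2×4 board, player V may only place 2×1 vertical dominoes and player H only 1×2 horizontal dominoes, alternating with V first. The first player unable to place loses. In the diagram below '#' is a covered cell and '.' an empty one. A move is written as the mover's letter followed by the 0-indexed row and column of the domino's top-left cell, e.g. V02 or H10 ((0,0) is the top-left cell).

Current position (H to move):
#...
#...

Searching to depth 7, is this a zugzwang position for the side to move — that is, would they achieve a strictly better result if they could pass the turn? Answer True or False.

zugzwang(#.../#..., H) = False

ply 1, H at #.../#... | H01=+1→###./#...*; H02=+1→#.##/#...; H11=+1→#.../###.; H12=+1→#.../#.##
ply 2, V at ###./#... | V03=-1→####/#..#*
ply 3, H at ####/#..# | H11=+1→####/####*
ply 4: ####/#### is terminal -1 (V); from #.../#... depth 7
if H skipped the turn, V would face:
~ ply 1, V at #.../#... | V01=-1→##../##..; V02=+1→#.#./#.#.*; V03=-1→#..#/#..#
~ ply 2: #.#./#.#. is terminal -1 (H); from #.../#... depth 7
compare (H): move=+1 vs pass=-1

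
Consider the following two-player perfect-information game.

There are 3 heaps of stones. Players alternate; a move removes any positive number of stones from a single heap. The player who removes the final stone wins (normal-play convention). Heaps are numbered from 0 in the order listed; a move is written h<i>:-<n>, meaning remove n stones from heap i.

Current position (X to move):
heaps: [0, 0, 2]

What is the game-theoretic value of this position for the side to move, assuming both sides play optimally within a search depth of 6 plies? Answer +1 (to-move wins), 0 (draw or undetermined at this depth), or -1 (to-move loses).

value((0,0,2), X) = +1

[(0,0,2)] X move#1: h2:-1:-1/(0,0,1), h2:-2:+1/(0,0,0)*
[(0,0,0)] end (terminal -1, O#2); searched (0,0,2) to 6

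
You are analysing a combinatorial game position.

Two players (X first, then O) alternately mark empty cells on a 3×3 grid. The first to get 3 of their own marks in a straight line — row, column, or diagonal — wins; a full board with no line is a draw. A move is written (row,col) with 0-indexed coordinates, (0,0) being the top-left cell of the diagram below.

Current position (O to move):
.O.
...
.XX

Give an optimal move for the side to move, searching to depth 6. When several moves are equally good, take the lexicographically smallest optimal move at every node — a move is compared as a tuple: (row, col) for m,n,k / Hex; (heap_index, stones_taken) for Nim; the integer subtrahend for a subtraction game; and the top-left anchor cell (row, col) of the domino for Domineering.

ply 1, O at .O./.../.XX | (0,0)=-1→OO./.../.XX; (0,2)=-1→.OO/.../.XX; (1,0)=-1→.O./O../.XX; (1,1)=-1→.O./.O./.XX; (1,2)=-1→.O./..O/.XX; (2,0)=+0→.O./.../OXX*
ply 2, X at .O./.../OXX | (0,0)=+0→XO./.../OXX*; (0,2)=+0→.OX/.../OXX; (1,0)=-1→.O./X../OXX; (1,1)=-1→.O./.X./OXX; (1,2)=-1→.O./..X/OXX
ply 3, O at XO./.../OXX | (0,2)=-1→XOO/.../OXX; (1,0)=-1→XO./O../OXX; (1,1)=+0→XO./.O./OXX*; (1,2)=-1→XO./..O/OXX
ply 4, X at XO./.O./OXX | (0,2)=+0→XOX/.O./OXX*; (1,0)=-1→XO./XO./OXX; (1,2)=-1→XO./.OX/OXX
ply 5, O at XOX/.O./OXX | (1,0)=-1→XOX/OO./OXX; (1,2)=+0→XOX/.OO/OXX*
ply 6, X at XOX/.OO/OXX | (1,0)=+0→XOX/XOO/OXX*
ply 7: XOX/XOO/OXX is terminal +0 (O); from .O./.../.XX depth 6

O's best at [.O./.../.XX]: (2,0)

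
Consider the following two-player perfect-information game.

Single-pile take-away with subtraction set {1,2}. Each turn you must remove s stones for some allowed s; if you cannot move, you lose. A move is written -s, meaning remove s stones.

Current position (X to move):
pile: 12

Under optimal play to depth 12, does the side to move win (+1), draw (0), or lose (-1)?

[12] X move#1: -1:-1/11*, -2:-1/10
[11] O move#2: -1:-1/10, -2:+1/9*
[9] X move#3: -1:-1/8*, -2:-1/7
[8] O move#4: -1:-1/7, -2:+1/6*
[6] X move#5: -1:-1/5*, -2:-1/4
[5] O move#6: -1:-1/4, -2:+1/3*
[3] X move#7: -1:-1/2*, -2:-1/1
[2] O move#8: -1:-1/1, -2:+1/0*
[0] end (terminal -1, X#9); searched 12 to 12

value(12, X) = -1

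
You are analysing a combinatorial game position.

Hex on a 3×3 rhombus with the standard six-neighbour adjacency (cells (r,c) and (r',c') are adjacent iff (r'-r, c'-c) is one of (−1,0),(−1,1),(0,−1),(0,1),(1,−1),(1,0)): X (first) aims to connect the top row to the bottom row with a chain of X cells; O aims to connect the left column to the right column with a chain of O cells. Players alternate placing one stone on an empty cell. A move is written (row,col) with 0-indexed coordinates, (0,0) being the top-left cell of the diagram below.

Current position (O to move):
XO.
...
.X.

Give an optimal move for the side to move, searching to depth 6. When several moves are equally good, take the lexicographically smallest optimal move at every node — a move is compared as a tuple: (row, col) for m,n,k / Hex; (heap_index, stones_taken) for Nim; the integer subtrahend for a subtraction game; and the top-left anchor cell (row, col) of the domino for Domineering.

ply 1, O at XO./.../.X. | (0,2)=-1→XOO/.../.X.; (1,0)=-1→XO./O../.X.; (1,1)=+1→XO./.O./.X.*; (1,2)=-1→XO./..O/.X.; (2,0)=-1→XO./.../OX.; (2,2)=-1→XO./.../.XO
ply 2, X at XO./.O./.X. | (0,2)=-1→XOX/.O./.X.*; (1,0)=-1→XO./XO./.X.; (1,2)=-1→XO./.OX/.X.; (2,0)=-1→XO./.O./XX.; (2,2)=-1→XO./.O./.XX
ply 3, O at XOX/.O./.X. | (1,0)=-1→XOX/OO./.X.; (1,2)=+1→XOX/.OO/.X.*; (2,0)=-1→XOX/.O./OX.; (2,2)=-1→XOX/.O./.XO
ply 4, X at XOX/.OO/.X. | (1,0)=-1→XOX/XOO/.X.*; (2,0)=-1→XOX/.OO/XX.; (2,2)=-1→XOX/.OO/.XX
ply 5, O at XOX/XOO/.X. | (2,0)=+1→XOX/XOO/OX.*; (2,2)=-1→XOX/XOO/.XO
ply 6: XOX/XOO/OX. is terminal -1 (X); from XO./.../.X. depth 6

O's best at [XO./.../.X.]: (1,1)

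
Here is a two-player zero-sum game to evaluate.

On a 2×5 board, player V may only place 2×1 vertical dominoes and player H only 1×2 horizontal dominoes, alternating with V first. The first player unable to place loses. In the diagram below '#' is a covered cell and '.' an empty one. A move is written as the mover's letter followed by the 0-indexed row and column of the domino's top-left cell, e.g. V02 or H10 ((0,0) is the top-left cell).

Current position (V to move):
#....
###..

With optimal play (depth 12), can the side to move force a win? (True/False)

[#..../###..] V move#1: V03:+1/#..#./####.*, V04:-1/#...#/###.#
[#..#./####.] H move#2: H01:-1/####./####.*
[####./####.] V move#3: V04:+1/#####/#####*
[#####/#####] end (terminal -1, H#4); searched #..../###.. to 12

V winning at [#..../###..]: True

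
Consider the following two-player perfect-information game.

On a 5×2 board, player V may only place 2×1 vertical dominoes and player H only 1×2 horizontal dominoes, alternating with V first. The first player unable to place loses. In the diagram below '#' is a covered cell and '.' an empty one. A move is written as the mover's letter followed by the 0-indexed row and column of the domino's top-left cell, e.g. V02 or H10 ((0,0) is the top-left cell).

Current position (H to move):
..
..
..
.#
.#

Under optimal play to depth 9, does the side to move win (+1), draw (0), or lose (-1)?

[../../../.#/.#] H move#1: H00:-1/##/../../.#/.#, H10:+1/../##/../.#/.#*, H20:-1/../../##/.#/.#
[../##/../.#/.#] V move#2: V20:-1/../##/#./##/.#*, V30:-1/../##/../##/##
[../##/#./##/.#] H move#3: H00:+1/##/##/#./##/.#*
[##/##/#./##/.#] end (terminal -1, V#4); searched ../../../.#/.# to 9

value(../../../.#/.#, H) = +1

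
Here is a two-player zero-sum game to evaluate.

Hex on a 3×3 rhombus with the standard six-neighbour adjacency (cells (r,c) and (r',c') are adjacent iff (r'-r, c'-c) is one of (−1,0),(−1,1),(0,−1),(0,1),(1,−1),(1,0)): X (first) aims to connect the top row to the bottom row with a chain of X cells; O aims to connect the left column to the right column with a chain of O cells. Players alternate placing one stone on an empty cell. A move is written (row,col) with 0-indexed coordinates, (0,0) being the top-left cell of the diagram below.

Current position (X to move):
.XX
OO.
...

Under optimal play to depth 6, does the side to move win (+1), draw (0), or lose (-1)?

value(.XX/OO./..., X) = +1

[.XX/OO./...] X move#1: (0,0):-1/XXX/OO./..., (1,2):+1/.XX/OOX/...*, (2,0):-1/.XX/OO./X.., (2,1):-1/.XX/OO./.X., (2,2):-1/.XX/OO./..X
[.XX/OOX/...] O move#2: (0,0):-1/OXX/OOX/...*, (2,0):-1/.XX/OOX/O.., (2,1):-1/.XX/OOX/.O., (2,2):-1/.XX/OOX/..O
[OXX/OOX/...] X move#3: (2,0):+1/OXX/OOX/X..*, (2,1):+1/OXX/OOX/.X., (2,2):+1/OXX/OOX/..X
[OXX/OOX/X..] O move#4: (2,1):-1/OXX/OOX/XO.*, (2,2):-1/OXX/OOX/X.O
[OXX/OOX/XO.] X move#5: (2,2):+1/OXX/OOX/XOX*
[OXX/OOX/XOX] end (terminal -1, O#6); searched .XX/OO./... to 6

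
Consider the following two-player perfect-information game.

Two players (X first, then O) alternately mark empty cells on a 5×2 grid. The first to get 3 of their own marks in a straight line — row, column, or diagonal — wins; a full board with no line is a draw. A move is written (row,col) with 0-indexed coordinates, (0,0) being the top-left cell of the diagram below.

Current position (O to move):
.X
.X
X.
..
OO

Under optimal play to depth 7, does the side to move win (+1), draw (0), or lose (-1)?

value(.X/.X/X./../OO, O) = 0

ply 1, O at .X/.X/X./../OO | (0,0)=-1→OX/.X/X./../OO; (1,0)=-1→.X/OX/X./../OO; (2,1)=+0→.X/.X/XO/../OO*; (3,0)=-1→.X/.X/X./O./OO; (3,1)=-1→.X/.X/X./.O/OO
ply 2, X at .X/.X/XO/../OO | (0,0)=-1→XX/.X/XO/../OO; (1,0)=-1→.X/XX/XO/../OO; (3,0)=-1→.X/.X/XO/X./OO; (3,1)=+0→.X/.X/XO/.X/OO*
ply 3, O at .X/.X/XO/.X/OO | (0,0)=+0→OX/.X/XO/.X/OO*; (1,0)=+0→.X/OX/XO/.X/OO; (3,0)=+0→.X/.X/XO/OX/OO
ply 4, X at OX/.X/XO/.X/OO | (1,0)=+0→OX/XX/XO/.X/OO*; (3,0)=+0→OX/.X/XO/XX/OO
ply 5, O at OX/XX/XO/.X/OO | (3,0)=+0→OX/XX/XO/OX/OO*
ply 6: OX/XX/XO/OX/OO is terminal +0 (X); from .X/.X/X./../OO depth 7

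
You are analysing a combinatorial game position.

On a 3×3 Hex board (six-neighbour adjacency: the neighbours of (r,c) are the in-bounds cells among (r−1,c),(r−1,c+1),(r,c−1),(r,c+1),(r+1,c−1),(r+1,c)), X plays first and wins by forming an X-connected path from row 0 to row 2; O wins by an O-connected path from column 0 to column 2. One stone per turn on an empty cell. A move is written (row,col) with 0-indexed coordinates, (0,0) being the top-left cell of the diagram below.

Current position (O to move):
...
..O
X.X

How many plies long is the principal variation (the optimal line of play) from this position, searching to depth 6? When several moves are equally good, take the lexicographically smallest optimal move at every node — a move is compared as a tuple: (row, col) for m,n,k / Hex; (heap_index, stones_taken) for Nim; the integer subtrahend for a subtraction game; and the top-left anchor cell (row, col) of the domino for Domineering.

ply 1, O at .../..O/X.X | (0,0)=-1→O../..O/X.X; (0,1)=+1→.O./..O/X.X*; (0,2)=-1→..O/..O/X.X; (1,0)=-1→.../O.O/X.X; (1,1)=-1→.../.OO/X.X; (2,1)=-1→.../..O/XOX
ply 2, X at .O./..O/X.X | (0,0)=-1→XO./..O/X.X*; (0,2)=-1→.OX/..O/X.X; (1,0)=-1→.O./X.O/X.X; (1,1)=-1→.O./.XO/X.X; (2,1)=-1→.O./..O/XXX
ply 3, O at XO./..O/X.X | (0,2)=-1→XOO/..O/X.X; (1,0)=+1→XO./O.O/X.X*; (1,1)=-1→XO./.OO/X.X; (2,1)=-1→XO./..O/XOX
ply 4, X at XO./O.O/X.X | (0,2)=-1→XOX/O.O/X.X*; (1,1)=-1→XO./OXO/X.X; (2,1)=-1→XO./O.O/XXX
ply 5, O at XOX/O.O/X.X | (1,1)=+1→XOX/OOO/X.X*; (2,1)=-1→XOX/O.O/XOX
ply 6: XOX/OOO/X.X is terminal -1 (X); from .../..O/X.X depth 6

PV length from [.../..O/X.X]: 5 plies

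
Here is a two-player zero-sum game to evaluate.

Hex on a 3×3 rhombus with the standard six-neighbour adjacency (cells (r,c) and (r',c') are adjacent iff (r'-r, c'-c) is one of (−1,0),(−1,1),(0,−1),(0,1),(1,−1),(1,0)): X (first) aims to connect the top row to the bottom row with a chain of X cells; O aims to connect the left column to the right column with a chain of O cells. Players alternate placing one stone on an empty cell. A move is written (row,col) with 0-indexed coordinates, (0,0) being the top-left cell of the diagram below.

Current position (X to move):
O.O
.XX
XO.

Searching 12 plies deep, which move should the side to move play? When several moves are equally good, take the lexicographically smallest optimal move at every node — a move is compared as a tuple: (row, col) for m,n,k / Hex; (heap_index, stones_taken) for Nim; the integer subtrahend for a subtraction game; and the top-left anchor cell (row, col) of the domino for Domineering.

X's best at [O.O/.XX/XO.]: (0,1)

p1 X@[O.O/.XX/XO.]: (0,1)[OXO/.XX/XO.]+1* (1,0)[O.O/XXX/XO.]-1 (2,2)[O.O/.XX/XOX]-1
p2 O@[OXO/.XX/XO.] terminal -1; root [O.O/.XX/XO.] d12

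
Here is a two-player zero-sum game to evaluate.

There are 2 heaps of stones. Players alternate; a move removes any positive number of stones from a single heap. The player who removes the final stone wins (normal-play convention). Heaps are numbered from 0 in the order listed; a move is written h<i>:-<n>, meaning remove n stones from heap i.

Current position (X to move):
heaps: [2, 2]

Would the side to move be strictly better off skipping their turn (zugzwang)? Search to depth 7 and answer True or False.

ply 1, X at (2,2) | h0:-1=-1→(1,2)*; h0:-2=-1→(0,2); h1:-1=-1→(2,1); h1:-2=-1→(2,0)
ply 2, O at (1,2) | h0:-1=-1→(0,2); h1:-1=+1→(1,1)*; h1:-2=-1→(1,0)
ply 3, X at (1,1) | h0:-1=-1→(0,1)*; h1:-1=-1→(1,0)
ply 4, O at (0,1) | h1:-1=+1→(0,0)*
ply 5: (0,0) is terminal -1 (X); from (2,2) depth 7
if X skipped the turn, O would face:
~ ply 1, O at (2,2) | h0:-1=-1→(1,2)*; h0:-2=-1→(0,2); h1:-1=-1→(2,1); h1:-2=-1→(2,0)
~ ply 2, X at (1,2) | h0:-1=-1→(0,2); h1:-1=+1→(1,1)*; h1:-2=-1→(1,0)
~ ply 3, O at (1,1) | h0:-1=-1→(0,1)*; h1:-1=-1→(1,0)
~ ply 4, X at (0,1) | h1:-1=+1→(0,0)*
~ ply 5: (0,0) is terminal -1 (O); from (2,2) depth 7
compare (X): move=-1 vs pass=+1

zugzwang((2,2), X) = True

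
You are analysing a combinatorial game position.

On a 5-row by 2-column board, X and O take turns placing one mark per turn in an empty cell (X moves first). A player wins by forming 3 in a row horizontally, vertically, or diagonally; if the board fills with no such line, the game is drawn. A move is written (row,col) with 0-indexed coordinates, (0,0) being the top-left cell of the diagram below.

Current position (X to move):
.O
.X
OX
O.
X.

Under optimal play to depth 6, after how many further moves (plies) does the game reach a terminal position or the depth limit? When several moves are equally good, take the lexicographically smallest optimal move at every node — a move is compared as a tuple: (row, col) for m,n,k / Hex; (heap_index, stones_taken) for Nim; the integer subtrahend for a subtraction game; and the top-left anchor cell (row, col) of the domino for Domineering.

PV length from [.O/.X/OX/O./X.]: 1 ply

ply 1, X at .O/.X/OX/O./X. | (0,0)=-1→XO/.X/OX/O./X.; (1,0)=+0→.O/XX/OX/O./X.; (3,1)=+1→.O/.X/OX/OX/X.*; (4,1)=-1→.O/.X/OX/O./XX
ply 2: .O/.X/OX/OX/X. is terminal -1 (O); from .O/.X/OX/O./X. depth 6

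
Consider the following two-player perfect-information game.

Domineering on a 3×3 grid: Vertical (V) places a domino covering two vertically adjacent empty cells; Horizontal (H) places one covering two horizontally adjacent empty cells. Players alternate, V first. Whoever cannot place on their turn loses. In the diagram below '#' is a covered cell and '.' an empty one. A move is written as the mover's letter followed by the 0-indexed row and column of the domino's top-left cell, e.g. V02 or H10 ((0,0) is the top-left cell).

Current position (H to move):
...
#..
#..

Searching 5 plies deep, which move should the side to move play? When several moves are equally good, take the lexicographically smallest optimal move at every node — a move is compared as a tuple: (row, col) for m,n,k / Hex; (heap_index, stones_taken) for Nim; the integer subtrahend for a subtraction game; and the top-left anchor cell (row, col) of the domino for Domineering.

H's best at [.../#../#..]: H11

ply 1, H at .../#../#.. | H00=-1→##./#../#..; H01=-1→.##/#../#..; H11=+1→.../###/#..*; H21=-1→.../#../###
ply 2: .../###/#.. is terminal -1 (V); from .../#../#.. depth 5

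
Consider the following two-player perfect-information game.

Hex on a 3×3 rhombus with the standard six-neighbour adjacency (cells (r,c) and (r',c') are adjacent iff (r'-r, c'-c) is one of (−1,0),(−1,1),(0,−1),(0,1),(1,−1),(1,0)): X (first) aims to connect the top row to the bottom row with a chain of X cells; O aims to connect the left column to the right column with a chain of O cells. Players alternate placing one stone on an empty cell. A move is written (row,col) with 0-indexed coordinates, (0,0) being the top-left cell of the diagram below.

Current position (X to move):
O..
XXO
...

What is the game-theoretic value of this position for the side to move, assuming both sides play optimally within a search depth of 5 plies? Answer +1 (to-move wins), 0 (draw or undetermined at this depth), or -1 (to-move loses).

value(O../XXO/..., X) = +1

ply 1, X at O../XXO/... | (0,1)=+1→OX./XXO/...*; (0,2)=+1→O.X/XXO/...; (2,0)=+1→O../XXO/X..; (2,1)=+1→O../XXO/.X.; (2,2)=+1→O../XXO/..X
ply 2, O at OX./XXO/... | (0,2)=-1→OXO/XXO/...*; (2,0)=-1→OX./XXO/O..; (2,1)=-1→OX./XXO/.O.; (2,2)=-1→OX./XXO/..O
ply 3, X at OXO/XXO/... | (2,0)=+1→OXO/XXO/X..*; (2,1)=+1→OXO/XXO/.X.; (2,2)=+1→OXO/XXO/..X
ply 4: OXO/XXO/X.. is terminal -1 (O); from O../XXO/... depth 5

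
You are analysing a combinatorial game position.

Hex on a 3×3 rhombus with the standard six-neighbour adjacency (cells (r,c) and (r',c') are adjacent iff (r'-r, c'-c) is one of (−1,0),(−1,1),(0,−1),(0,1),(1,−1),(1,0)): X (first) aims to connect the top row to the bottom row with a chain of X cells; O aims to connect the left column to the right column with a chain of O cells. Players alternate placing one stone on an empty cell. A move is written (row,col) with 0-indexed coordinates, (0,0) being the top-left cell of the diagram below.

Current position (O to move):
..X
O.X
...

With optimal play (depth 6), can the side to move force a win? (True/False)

O winning at [..X/O.X/...]: False

[..X/O.X/...] O move#1: (0,0):-1/O.X/O.X/...*, (0,1):-1/.OX/O.X/..., (1,1):-1/..X/OOX/..., (2,0):-1/..X/O.X/O.., (2,1):-1/..X/O.X/.O., (2,2):-1/..X/O.X/..O
[O.X/O.X/...] X move#2: (0,1):+1/OXX/O.X/...*, (1,1):+1/O.X/OXX/..., (2,0):+1/O.X/O.X/X.., (2,1):+1/O.X/O.X/.X., (2,2):+1/O.X/O.X/..X
[OXX/O.X/...] O move#3: (1,1):-1/OXX/OOX/...*, (2,0):-1/OXX/O.X/O.., (2,1):-1/OXX/O.X/.O., (2,2):-1/OXX/O.X/..O
[OXX/OOX/...] X move#4: (2,0):+1/OXX/OOX/X..*, (2,1):+1/OXX/OOX/.X., (2,2):+1/OXX/OOX/..X
[OXX/OOX/X..] O move#5: (2,1):-1/OXX/OOX/XO.*, (2,2):-1/OXX/OOX/X.O
[OXX/OOX/XO.] X move#6: (2,2):+1/OXX/OOX/XOX*
[OXX/OOX/XOX] end (terminal -1, O#7); searched ..X/O.X/... to 6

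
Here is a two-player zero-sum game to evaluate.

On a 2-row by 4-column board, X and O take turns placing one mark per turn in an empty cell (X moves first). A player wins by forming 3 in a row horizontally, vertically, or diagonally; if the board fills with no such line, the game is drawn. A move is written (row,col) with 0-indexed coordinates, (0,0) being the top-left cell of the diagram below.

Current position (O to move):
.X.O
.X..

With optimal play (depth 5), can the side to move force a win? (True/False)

O winning at [.X.O/.X..]: False

ply 1, O at .X.O/.X.. | (0,0)=-1→OX.O/.X..; (0,2)=-1→.XOO/.X..; (1,0)=+0→.X.O/OX..*; (1,2)=+0→.X.O/.XO.; (1,3)=+0→.X.O/.X.O
ply 2, X at .X.O/OX.. | (0,0)=+0→XX.O/OX..*; (0,2)=+0→.XXO/OX..; (1,2)=+0→.X.O/OXX.; (1,3)=+0→.X.O/OX.X
ply 3, O at XX.O/OX.. | (0,2)=+0→XXOO/OX..*; (1,2)=-1→XX.O/OXO.; (1,3)=-1→XX.O/OX.O
ply 4, X at XXOO/OX.. | (1,2)=+0→XXOO/OXX.*; (1,3)=+0→XXOO/OX.X
ply 5, O at XXOO/OXX. | (1,3)=+0→XXOO/OXXO*
ply 6: XXOO/OXXO is terminal +0 (X); from .X.O/.X.. depth 5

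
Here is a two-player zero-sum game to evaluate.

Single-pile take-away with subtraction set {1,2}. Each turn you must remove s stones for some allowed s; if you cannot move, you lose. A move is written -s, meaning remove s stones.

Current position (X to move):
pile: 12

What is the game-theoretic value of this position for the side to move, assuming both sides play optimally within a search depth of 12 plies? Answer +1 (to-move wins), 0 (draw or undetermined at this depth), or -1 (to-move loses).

ply 1, X at 12 | -1=-1→11*; -2=-1→10
ply 2, O at 11 | -1=-1→10; -2=+1→9*
ply 3, X at 9 | -1=-1→8*; -2=-1→7
ply 4, O at 8 | -1=-1→7; -2=+1→6*
ply 5, X at 6 | -1=-1→5*; -2=-1→4
ply 6, O at 5 | -1=-1→4; -2=+1→3*
ply 7, X at 3 | -1=-1→2*; -2=-1→1
ply 8, O at 2 | -1=-1→1; -2=+1→0*
ply 9: 0 is terminal -1 (X); from 12 depth 12

value(12, X) = -1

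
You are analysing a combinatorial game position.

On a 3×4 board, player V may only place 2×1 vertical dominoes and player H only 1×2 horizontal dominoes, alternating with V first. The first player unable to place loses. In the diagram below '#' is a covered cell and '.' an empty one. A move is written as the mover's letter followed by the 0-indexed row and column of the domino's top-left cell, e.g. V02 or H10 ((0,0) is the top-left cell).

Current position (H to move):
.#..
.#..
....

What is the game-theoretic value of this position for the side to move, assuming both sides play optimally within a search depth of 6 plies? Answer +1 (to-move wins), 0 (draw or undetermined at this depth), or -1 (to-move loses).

value(.#../.#../...., H) = +1

[.#../.#../....] H move#1: H02:-1/.###/.#../...., H12:+1/.#../.###/....*, H20:-1/.#../.#../##.., H21:-1/.#../.#../.##., H22:-1/.#../.#../..##
[.#../.###/....] V move#2: V00:-1/##../####/....*, V10:-1/.#../####/#...
[##../####/....] H move#3: H02:+1/####/####/....*, H20:+1/##../####/##.., H21:+1/##../####/.##., H22:+1/##../####/..##
[####/####/....] end (terminal -1, V#4); searched .#../.#../.... to 6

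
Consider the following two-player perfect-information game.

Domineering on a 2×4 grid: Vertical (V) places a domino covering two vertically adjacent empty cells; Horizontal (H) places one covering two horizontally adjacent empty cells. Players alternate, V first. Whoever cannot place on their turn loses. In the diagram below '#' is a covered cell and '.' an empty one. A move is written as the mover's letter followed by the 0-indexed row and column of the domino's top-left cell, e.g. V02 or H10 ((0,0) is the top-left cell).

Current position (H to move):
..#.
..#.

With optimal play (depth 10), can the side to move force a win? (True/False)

p1 H@[..#./..#.]: H00[###./..#.]+1* H10[..#./###.]+1
p2 V@[###./..#.]: V03[####/..##]-1*
p3 H@[####/..##]: H10[####/####]+1*
p4 V@[####/####] terminal -1; root [..#./..#.] d10

H winning at [..#./..#.]: True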